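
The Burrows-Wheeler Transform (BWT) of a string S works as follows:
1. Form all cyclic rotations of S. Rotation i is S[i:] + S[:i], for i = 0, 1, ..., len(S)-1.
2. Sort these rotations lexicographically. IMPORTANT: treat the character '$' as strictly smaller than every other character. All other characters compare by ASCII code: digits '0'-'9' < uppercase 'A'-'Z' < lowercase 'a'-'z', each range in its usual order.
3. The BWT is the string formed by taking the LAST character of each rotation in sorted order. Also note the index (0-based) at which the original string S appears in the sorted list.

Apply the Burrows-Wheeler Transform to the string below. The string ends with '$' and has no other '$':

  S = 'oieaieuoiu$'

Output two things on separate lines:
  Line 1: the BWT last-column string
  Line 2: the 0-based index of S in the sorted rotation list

All 11 rotations (rotation i = S[i:]+S[:i]):
  rot[0] = oieaieuoiu$
  rot[1] = ieaieuoiu$o
  rot[2] = eaieuoiu$oi
  rot[3] = aieuoiu$oie
  rot[4] = ieuoiu$oiea
  rot[5] = euoiu$oieai
  rot[6] = uoiu$oieaie
  rot[7] = oiu$oieaieu
  rot[8] = iu$oieaieuo
  rot[9] = u$oieaieuoi
  rot[10] = $oieaieuoiu
Sorted (with $ < everything):
  sorted[0] = $oieaieuoiu  (last char: 'u')
  sorted[1] = aieuoiu$oie  (last char: 'e')
  sorted[2] = eaieuoiu$oi  (last char: 'i')
  sorted[3] = euoiu$oieai  (last char: 'i')
  sorted[4] = ieaieuoiu$o  (last char: 'o')
  sorted[5] = ieuoiu$oiea  (last char: 'a')
  sorted[6] = iu$oieaieuo  (last char: 'o')
  sorted[7] = oieaieuoiu$  (last char: '$')
  sorted[8] = oiu$oieaieu  (last char: 'u')
  sorted[9] = u$oieaieuoi  (last char: 'i')
  sorted[10] = uoiu$oieaie  (last char: 'e')
Last column: ueiioao$uie
Original string S is at sorted index 7

Answer: ueiioao$uie
7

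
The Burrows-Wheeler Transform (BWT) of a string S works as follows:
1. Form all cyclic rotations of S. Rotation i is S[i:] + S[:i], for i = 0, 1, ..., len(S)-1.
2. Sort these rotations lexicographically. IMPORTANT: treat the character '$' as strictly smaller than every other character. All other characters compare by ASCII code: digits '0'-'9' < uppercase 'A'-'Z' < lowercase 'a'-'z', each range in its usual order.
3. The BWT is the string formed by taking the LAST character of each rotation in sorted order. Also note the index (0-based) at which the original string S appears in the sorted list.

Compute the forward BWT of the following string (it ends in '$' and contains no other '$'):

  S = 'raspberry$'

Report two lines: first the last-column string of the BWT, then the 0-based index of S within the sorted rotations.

Answer: yrpbs$erar
5

Derivation:
All 10 rotations (rotation i = S[i:]+S[:i]):
  rot[0] = raspberry$
  rot[1] = aspberry$r
  rot[2] = spberry$ra
  rot[3] = pberry$ras
  rot[4] = berry$rasp
  rot[5] = erry$raspb
  rot[6] = rry$raspbe
  rot[7] = ry$raspber
  rot[8] = y$raspberr
  rot[9] = $raspberry
Sorted (with $ < everything):
  sorted[0] = $raspberry  (last char: 'y')
  sorted[1] = aspberry$r  (last char: 'r')
  sorted[2] = berry$rasp  (last char: 'p')
  sorted[3] = erry$raspb  (last char: 'b')
  sorted[4] = pberry$ras  (last char: 's')
  sorted[5] = raspberry$  (last char: '$')
  sorted[6] = rry$raspbe  (last char: 'e')
  sorted[7] = ry$raspber  (last char: 'r')
  sorted[8] = spberry$ra  (last char: 'a')
  sorted[9] = y$raspberr  (last char: 'r')
Last column: yrpbs$erar
Original string S is at sorted index 5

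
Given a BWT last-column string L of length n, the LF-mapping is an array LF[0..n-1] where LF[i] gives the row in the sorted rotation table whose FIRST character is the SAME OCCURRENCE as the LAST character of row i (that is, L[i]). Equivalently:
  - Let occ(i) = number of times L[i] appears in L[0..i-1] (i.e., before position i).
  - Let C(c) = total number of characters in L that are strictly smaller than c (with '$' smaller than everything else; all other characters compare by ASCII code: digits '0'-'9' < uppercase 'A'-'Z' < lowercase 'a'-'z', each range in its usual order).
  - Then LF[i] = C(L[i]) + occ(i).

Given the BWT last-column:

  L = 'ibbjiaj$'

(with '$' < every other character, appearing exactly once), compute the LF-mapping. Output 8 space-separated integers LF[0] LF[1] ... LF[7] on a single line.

Char counts: '$':1, 'a':1, 'b':2, 'i':2, 'j':2
C (first-col start): C('$')=0, C('a')=1, C('b')=2, C('i')=4, C('j')=6
L[0]='i': occ=0, LF[0]=C('i')+0=4+0=4
L[1]='b': occ=0, LF[1]=C('b')+0=2+0=2
L[2]='b': occ=1, LF[2]=C('b')+1=2+1=3
L[3]='j': occ=0, LF[3]=C('j')+0=6+0=6
L[4]='i': occ=1, LF[4]=C('i')+1=4+1=5
L[5]='a': occ=0, LF[5]=C('a')+0=1+0=1
L[6]='j': occ=1, LF[6]=C('j')+1=6+1=7
L[7]='$': occ=0, LF[7]=C('$')+0=0+0=0

Answer: 4 2 3 6 5 1 7 0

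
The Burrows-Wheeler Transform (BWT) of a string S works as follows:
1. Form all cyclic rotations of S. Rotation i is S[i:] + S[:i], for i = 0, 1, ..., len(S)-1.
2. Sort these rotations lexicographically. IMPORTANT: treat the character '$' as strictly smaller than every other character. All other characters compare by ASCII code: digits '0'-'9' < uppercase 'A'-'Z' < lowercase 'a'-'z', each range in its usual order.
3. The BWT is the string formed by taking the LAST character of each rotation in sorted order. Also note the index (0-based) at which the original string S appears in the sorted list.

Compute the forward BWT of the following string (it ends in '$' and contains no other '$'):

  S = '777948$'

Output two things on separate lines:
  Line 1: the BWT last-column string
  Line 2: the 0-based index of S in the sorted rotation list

Answer: 89$7747
2

Derivation:
All 7 rotations (rotation i = S[i:]+S[:i]):
  rot[0] = 777948$
  rot[1] = 77948$7
  rot[2] = 7948$77
  rot[3] = 948$777
  rot[4] = 48$7779
  rot[5] = 8$77794
  rot[6] = $777948
Sorted (with $ < everything):
  sorted[0] = $777948  (last char: '8')
  sorted[1] = 48$7779  (last char: '9')
  sorted[2] = 777948$  (last char: '$')
  sorted[3] = 77948$7  (last char: '7')
  sorted[4] = 7948$77  (last char: '7')
  sorted[5] = 8$77794  (last char: '4')
  sorted[6] = 948$777  (last char: '7')
Last column: 89$7747
Original string S is at sorted index 2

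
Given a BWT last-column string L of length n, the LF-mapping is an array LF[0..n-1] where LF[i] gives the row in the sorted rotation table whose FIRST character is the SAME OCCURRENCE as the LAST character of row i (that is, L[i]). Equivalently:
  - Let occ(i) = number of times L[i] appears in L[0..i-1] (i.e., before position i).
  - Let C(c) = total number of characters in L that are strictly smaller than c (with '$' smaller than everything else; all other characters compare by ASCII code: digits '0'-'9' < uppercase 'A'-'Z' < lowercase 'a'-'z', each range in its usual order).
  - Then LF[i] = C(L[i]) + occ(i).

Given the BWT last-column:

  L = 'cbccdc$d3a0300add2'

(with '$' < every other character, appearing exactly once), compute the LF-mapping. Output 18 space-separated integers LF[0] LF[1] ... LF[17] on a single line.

Answer: 10 9 11 12 14 13 0 15 5 7 1 6 2 3 8 16 17 4

Derivation:
Char counts: '$':1, '0':3, '2':1, '3':2, 'a':2, 'b':1, 'c':4, 'd':4
C (first-col start): C('$')=0, C('0')=1, C('2')=4, C('3')=5, C('a')=7, C('b')=9, C('c')=10, C('d')=14
L[0]='c': occ=0, LF[0]=C('c')+0=10+0=10
L[1]='b': occ=0, LF[1]=C('b')+0=9+0=9
L[2]='c': occ=1, LF[2]=C('c')+1=10+1=11
L[3]='c': occ=2, LF[3]=C('c')+2=10+2=12
L[4]='d': occ=0, LF[4]=C('d')+0=14+0=14
L[5]='c': occ=3, LF[5]=C('c')+3=10+3=13
L[6]='$': occ=0, LF[6]=C('$')+0=0+0=0
L[7]='d': occ=1, LF[7]=C('d')+1=14+1=15
L[8]='3': occ=0, LF[8]=C('3')+0=5+0=5
L[9]='a': occ=0, LF[9]=C('a')+0=7+0=7
L[10]='0': occ=0, LF[10]=C('0')+0=1+0=1
L[11]='3': occ=1, LF[11]=C('3')+1=5+1=6
L[12]='0': occ=1, LF[12]=C('0')+1=1+1=2
L[13]='0': occ=2, LF[13]=C('0')+2=1+2=3
L[14]='a': occ=1, LF[14]=C('a')+1=7+1=8
L[15]='d': occ=2, LF[15]=C('d')+2=14+2=16
L[16]='d': occ=3, LF[16]=C('d')+3=14+3=17
L[17]='2': occ=0, LF[17]=C('2')+0=4+0=4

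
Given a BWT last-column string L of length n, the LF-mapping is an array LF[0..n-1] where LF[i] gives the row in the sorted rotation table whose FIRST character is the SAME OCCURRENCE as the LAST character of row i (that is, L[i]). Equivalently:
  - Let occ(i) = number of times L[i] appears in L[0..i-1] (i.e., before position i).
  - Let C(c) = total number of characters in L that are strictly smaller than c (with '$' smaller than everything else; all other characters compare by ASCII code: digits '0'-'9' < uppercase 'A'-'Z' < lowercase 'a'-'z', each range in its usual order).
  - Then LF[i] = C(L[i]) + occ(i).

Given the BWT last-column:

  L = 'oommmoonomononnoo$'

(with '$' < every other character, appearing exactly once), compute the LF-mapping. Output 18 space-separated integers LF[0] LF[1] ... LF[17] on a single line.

Char counts: '$':1, 'm':4, 'n':4, 'o':9
C (first-col start): C('$')=0, C('m')=1, C('n')=5, C('o')=9
L[0]='o': occ=0, LF[0]=C('o')+0=9+0=9
L[1]='o': occ=1, LF[1]=C('o')+1=9+1=10
L[2]='m': occ=0, LF[2]=C('m')+0=1+0=1
L[3]='m': occ=1, LF[3]=C('m')+1=1+1=2
L[4]='m': occ=2, LF[4]=C('m')+2=1+2=3
L[5]='o': occ=2, LF[5]=C('o')+2=9+2=11
L[6]='o': occ=3, LF[6]=C('o')+3=9+3=12
L[7]='n': occ=0, LF[7]=C('n')+0=5+0=5
L[8]='o': occ=4, LF[8]=C('o')+4=9+4=13
L[9]='m': occ=3, LF[9]=C('m')+3=1+3=4
L[10]='o': occ=5, LF[10]=C('o')+5=9+5=14
L[11]='n': occ=1, LF[11]=C('n')+1=5+1=6
L[12]='o': occ=6, LF[12]=C('o')+6=9+6=15
L[13]='n': occ=2, LF[13]=C('n')+2=5+2=7
L[14]='n': occ=3, LF[14]=C('n')+3=5+3=8
L[15]='o': occ=7, LF[15]=C('o')+7=9+7=16
L[16]='o': occ=8, LF[16]=C('o')+8=9+8=17
L[17]='$': occ=0, LF[17]=C('$')+0=0+0=0

Answer: 9 10 1 2 3 11 12 5 13 4 14 6 15 7 8 16 17 0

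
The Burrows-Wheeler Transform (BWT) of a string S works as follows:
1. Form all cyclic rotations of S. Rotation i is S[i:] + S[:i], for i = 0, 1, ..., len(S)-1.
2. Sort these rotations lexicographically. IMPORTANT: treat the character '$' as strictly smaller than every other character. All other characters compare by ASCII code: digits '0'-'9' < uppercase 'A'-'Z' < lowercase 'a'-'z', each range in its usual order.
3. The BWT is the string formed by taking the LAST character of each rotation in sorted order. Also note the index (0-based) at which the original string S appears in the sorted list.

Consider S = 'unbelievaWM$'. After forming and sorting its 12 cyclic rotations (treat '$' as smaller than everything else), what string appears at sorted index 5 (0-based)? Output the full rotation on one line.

Answer: elievaWM$unb

Derivation:
All 12 rotations (rotation i = S[i:]+S[:i]):
  rot[0] = unbelievaWM$
  rot[1] = nbelievaWM$u
  rot[2] = believaWM$un
  rot[3] = elievaWM$unb
  rot[4] = lievaWM$unbe
  rot[5] = ievaWM$unbel
  rot[6] = evaWM$unbeli
  rot[7] = vaWM$unbelie
  rot[8] = aWM$unbeliev
  rot[9] = WM$unbelieva
  rot[10] = M$unbelievaW
  rot[11] = $unbelievaWM
Sorted (with $ < everything):
  sorted[0] = $unbelievaWM
  sorted[1] = M$unbelievaW
  sorted[2] = WM$unbelieva
  sorted[3] = aWM$unbeliev
  sorted[4] = believaWM$un
  sorted[5] = elievaWM$unb
  sorted[6] = evaWM$unbeli
  sorted[7] = ievaWM$unbel
  sorted[8] = lievaWM$unbe
  sorted[9] = nbelievaWM$u
  sorted[10] = unbelievaWM$
  sorted[11] = vaWM$unbelie
sorted[5] = elievaWM$unb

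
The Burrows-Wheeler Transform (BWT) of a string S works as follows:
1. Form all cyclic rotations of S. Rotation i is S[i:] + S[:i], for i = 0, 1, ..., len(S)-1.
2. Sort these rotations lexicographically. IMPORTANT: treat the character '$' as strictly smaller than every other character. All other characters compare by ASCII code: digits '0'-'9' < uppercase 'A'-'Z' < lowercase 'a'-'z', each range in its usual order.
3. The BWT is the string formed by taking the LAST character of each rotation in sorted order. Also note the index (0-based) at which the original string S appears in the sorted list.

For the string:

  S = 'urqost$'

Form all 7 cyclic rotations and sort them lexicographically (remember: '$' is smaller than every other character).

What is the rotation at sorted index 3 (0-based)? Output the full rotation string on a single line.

All 7 rotations (rotation i = S[i:]+S[:i]):
  rot[0] = urqost$
  rot[1] = rqost$u
  rot[2] = qost$ur
  rot[3] = ost$urq
  rot[4] = st$urqo
  rot[5] = t$urqos
  rot[6] = $urqost
Sorted (with $ < everything):
  sorted[0] = $urqost
  sorted[1] = ost$urq
  sorted[2] = qost$ur
  sorted[3] = rqost$u
  sorted[4] = st$urqo
  sorted[5] = t$urqos
  sorted[6] = urqost$
sorted[3] = rqost$u

Answer: rqost$u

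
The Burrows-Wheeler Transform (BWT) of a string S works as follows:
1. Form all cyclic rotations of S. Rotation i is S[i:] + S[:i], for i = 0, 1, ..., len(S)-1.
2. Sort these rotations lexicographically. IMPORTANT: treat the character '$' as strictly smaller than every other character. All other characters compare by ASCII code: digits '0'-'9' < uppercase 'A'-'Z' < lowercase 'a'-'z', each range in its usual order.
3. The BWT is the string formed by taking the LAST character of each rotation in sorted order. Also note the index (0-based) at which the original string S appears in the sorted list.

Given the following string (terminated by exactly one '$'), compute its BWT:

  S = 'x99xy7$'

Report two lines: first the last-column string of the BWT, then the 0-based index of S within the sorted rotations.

Answer: 7yx9$9x
4

Derivation:
All 7 rotations (rotation i = S[i:]+S[:i]):
  rot[0] = x99xy7$
  rot[1] = 99xy7$x
  rot[2] = 9xy7$x9
  rot[3] = xy7$x99
  rot[4] = y7$x99x
  rot[5] = 7$x99xy
  rot[6] = $x99xy7
Sorted (with $ < everything):
  sorted[0] = $x99xy7  (last char: '7')
  sorted[1] = 7$x99xy  (last char: 'y')
  sorted[2] = 99xy7$x  (last char: 'x')
  sorted[3] = 9xy7$x9  (last char: '9')
  sorted[4] = x99xy7$  (last char: '$')
  sorted[5] = xy7$x99  (last char: '9')
  sorted[6] = y7$x99x  (last char: 'x')
Last column: 7yx9$9x
Original string S is at sorted index 4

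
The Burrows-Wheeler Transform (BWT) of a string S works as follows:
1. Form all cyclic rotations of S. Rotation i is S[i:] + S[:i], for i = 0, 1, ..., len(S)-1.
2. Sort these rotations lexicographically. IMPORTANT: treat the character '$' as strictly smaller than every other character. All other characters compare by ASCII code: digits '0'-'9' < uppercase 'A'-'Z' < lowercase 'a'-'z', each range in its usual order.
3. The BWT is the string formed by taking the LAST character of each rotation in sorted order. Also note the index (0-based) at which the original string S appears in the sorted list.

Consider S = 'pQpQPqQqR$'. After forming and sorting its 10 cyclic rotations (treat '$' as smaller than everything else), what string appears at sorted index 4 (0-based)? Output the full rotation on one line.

Answer: QqR$pQpQPq

Derivation:
All 10 rotations (rotation i = S[i:]+S[:i]):
  rot[0] = pQpQPqQqR$
  rot[1] = QpQPqQqR$p
  rot[2] = pQPqQqR$pQ
  rot[3] = QPqQqR$pQp
  rot[4] = PqQqR$pQpQ
  rot[5] = qQqR$pQpQP
  rot[6] = QqR$pQpQPq
  rot[7] = qR$pQpQPqQ
  rot[8] = R$pQpQPqQq
  rot[9] = $pQpQPqQqR
Sorted (with $ < everything):
  sorted[0] = $pQpQPqQqR
  sorted[1] = PqQqR$pQpQ
  sorted[2] = QPqQqR$pQp
  sorted[3] = QpQPqQqR$p
  sorted[4] = QqR$pQpQPq
  sorted[5] = R$pQpQPqQq
  sorted[6] = pQPqQqR$pQ
  sorted[7] = pQpQPqQqR$
  sorted[8] = qQqR$pQpQP
  sorted[9] = qR$pQpQPqQ
sorted[4] = QqR$pQpQPq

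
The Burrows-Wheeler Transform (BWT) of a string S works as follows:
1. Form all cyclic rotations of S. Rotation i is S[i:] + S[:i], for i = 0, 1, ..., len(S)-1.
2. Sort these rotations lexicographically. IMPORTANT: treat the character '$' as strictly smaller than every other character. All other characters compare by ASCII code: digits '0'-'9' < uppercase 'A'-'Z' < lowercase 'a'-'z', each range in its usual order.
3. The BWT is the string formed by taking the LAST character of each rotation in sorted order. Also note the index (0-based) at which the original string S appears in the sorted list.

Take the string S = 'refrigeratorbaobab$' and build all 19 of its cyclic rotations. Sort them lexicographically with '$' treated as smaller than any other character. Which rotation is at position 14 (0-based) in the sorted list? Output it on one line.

All 19 rotations (rotation i = S[i:]+S[:i]):
  rot[0] = refrigeratorbaobab$
  rot[1] = efrigeratorbaobab$r
  rot[2] = frigeratorbaobab$re
  rot[3] = rigeratorbaobab$ref
  rot[4] = igeratorbaobab$refr
  rot[5] = geratorbaobab$refri
  rot[6] = eratorbaobab$refrig
  rot[7] = ratorbaobab$refrige
  rot[8] = atorbaobab$refriger
  rot[9] = torbaobab$refrigera
  rot[10] = orbaobab$refrigerat
  rot[11] = rbaobab$refrigerato
  rot[12] = baobab$refrigerator
  rot[13] = aobab$refrigeratorb
  rot[14] = obab$refrigeratorba
  rot[15] = bab$refrigeratorbao
  rot[16] = ab$refrigeratorbaob
  rot[17] = b$refrigeratorbaoba
  rot[18] = $refrigeratorbaobab
Sorted (with $ < everything):
  sorted[0] = $refrigeratorbaobab
  sorted[1] = ab$refrigeratorbaob
  sorted[2] = aobab$refrigeratorb
  sorted[3] = atorbaobab$refriger
  sorted[4] = b$refrigeratorbaoba
  sorted[5] = bab$refrigeratorbao
  sorted[6] = baobab$refrigerator
  sorted[7] = efrigeratorbaobab$r
  sorted[8] = eratorbaobab$refrig
  sorted[9] = frigeratorbaobab$re
  sorted[10] = geratorbaobab$refri
  sorted[11] = igeratorbaobab$refr
  sorted[12] = obab$refrigeratorba
  sorted[13] = orbaobab$refrigerat
  sorted[14] = ratorbaobab$refrige
  sorted[15] = rbaobab$refrigerato
  sorted[16] = refrigeratorbaobab$
  sorted[17] = rigeratorbaobab$ref
  sorted[18] = torbaobab$refrigera
sorted[14] = ratorbaobab$refrige

Answer: ratorbaobab$refrige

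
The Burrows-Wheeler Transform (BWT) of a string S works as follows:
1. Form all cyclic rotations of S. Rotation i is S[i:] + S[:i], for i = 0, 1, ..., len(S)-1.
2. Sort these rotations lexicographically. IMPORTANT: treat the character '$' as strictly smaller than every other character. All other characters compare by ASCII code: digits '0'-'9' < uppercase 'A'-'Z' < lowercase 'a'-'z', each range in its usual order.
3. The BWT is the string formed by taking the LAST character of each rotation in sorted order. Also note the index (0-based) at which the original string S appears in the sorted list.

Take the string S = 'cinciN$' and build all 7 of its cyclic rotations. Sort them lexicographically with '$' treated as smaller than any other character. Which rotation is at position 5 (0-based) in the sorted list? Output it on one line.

Answer: inciN$c

Derivation:
All 7 rotations (rotation i = S[i:]+S[:i]):
  rot[0] = cinciN$
  rot[1] = inciN$c
  rot[2] = nciN$ci
  rot[3] = ciN$cin
  rot[4] = iN$cinc
  rot[5] = N$cinci
  rot[6] = $cinciN
Sorted (with $ < everything):
  sorted[0] = $cinciN
  sorted[1] = N$cinci
  sorted[2] = ciN$cin
  sorted[3] = cinciN$
  sorted[4] = iN$cinc
  sorted[5] = inciN$c
  sorted[6] = nciN$ci
sorted[5] = inciN$c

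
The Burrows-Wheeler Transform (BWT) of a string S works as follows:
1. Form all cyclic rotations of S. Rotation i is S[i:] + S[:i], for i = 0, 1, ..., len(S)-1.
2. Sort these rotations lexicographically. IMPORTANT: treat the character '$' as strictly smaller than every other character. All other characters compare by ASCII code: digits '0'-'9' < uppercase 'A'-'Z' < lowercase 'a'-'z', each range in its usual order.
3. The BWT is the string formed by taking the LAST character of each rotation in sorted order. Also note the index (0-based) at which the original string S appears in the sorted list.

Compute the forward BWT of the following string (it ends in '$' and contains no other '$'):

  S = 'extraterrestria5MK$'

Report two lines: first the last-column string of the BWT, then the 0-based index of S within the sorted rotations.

Answer: KaM5irtr$rtrteeaxse
8

Derivation:
All 19 rotations (rotation i = S[i:]+S[:i]):
  rot[0] = extraterrestria5MK$
  rot[1] = xtraterrestria5MK$e
  rot[2] = traterrestria5MK$ex
  rot[3] = raterrestria5MK$ext
  rot[4] = aterrestria5MK$extr
  rot[5] = terrestria5MK$extra
  rot[6] = errestria5MK$extrat
  rot[7] = rrestria5MK$extrate
  rot[8] = restria5MK$extrater
  rot[9] = estria5MK$extraterr
  rot[10] = stria5MK$extraterre
  rot[11] = tria5MK$extraterres
  rot[12] = ria5MK$extraterrest
  rot[13] = ia5MK$extraterrestr
  rot[14] = a5MK$extraterrestri
  rot[15] = 5MK$extraterrestria
  rot[16] = MK$extraterrestria5
  rot[17] = K$extraterrestria5M
  rot[18] = $extraterrestria5MK
Sorted (with $ < everything):
  sorted[0] = $extraterrestria5MK  (last char: 'K')
  sorted[1] = 5MK$extraterrestria  (last char: 'a')
  sorted[2] = K$extraterrestria5M  (last char: 'M')
  sorted[3] = MK$extraterrestria5  (last char: '5')
  sorted[4] = a5MK$extraterrestri  (last char: 'i')
  sorted[5] = aterrestria5MK$extr  (last char: 'r')
  sorted[6] = errestria5MK$extrat  (last char: 't')
  sorted[7] = estria5MK$extraterr  (last char: 'r')
  sorted[8] = extraterrestria5MK$  (last char: '$')
  sorted[9] = ia5MK$extraterrestr  (last char: 'r')
  sorted[10] = raterrestria5MK$ext  (last char: 't')
  sorted[11] = restria5MK$extrater  (last char: 'r')
  sorted[12] = ria5MK$extraterrest  (last char: 't')
  sorted[13] = rrestria5MK$extrate  (last char: 'e')
  sorted[14] = stria5MK$extraterre  (last char: 'e')
  sorted[15] = terrestria5MK$extra  (last char: 'a')
  sorted[16] = traterrestria5MK$ex  (last char: 'x')
  sorted[17] = tria5MK$extraterres  (last char: 's')
  sorted[18] = xtraterrestria5MK$e  (last char: 'e')
Last column: KaM5irtr$rtrteeaxse
Original string S is at sorted index 8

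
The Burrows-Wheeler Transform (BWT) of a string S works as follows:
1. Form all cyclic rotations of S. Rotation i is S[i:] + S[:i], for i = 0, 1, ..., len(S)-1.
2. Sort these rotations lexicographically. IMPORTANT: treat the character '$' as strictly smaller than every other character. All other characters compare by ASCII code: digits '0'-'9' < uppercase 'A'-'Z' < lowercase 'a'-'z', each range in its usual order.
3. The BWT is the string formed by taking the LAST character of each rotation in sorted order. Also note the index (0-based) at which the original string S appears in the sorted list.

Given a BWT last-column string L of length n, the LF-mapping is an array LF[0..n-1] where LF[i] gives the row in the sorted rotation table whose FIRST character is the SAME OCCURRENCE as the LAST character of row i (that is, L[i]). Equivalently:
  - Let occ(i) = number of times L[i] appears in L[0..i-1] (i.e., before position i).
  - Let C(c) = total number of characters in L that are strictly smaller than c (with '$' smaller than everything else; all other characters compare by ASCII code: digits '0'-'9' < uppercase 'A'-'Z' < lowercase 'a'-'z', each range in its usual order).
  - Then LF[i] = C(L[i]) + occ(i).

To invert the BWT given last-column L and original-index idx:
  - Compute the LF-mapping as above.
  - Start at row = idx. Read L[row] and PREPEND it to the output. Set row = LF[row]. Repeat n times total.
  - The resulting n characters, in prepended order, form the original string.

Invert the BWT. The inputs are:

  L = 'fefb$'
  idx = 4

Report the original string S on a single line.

LF mapping: 3 2 4 1 0
Walk LF starting at row 4, prepending L[row]:
  step 1: row=4, L[4]='$', prepend. Next row=LF[4]=0
  step 2: row=0, L[0]='f', prepend. Next row=LF[0]=3
  step 3: row=3, L[3]='b', prepend. Next row=LF[3]=1
  step 4: row=1, L[1]='e', prepend. Next row=LF[1]=2
  step 5: row=2, L[2]='f', prepend. Next row=LF[2]=4
Reversed output: febf$

Answer: febf$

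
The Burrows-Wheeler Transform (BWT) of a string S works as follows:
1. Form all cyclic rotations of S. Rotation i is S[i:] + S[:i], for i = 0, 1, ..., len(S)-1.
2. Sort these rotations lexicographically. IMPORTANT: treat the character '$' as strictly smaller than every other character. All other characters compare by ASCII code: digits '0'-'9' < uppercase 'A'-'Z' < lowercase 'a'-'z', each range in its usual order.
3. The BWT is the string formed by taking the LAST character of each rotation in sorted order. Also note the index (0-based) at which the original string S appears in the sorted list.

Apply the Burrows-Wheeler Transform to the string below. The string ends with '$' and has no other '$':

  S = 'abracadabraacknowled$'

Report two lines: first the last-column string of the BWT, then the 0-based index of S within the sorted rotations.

Answer: drd$racaaaaealcwknbbo
3

Derivation:
All 21 rotations (rotation i = S[i:]+S[:i]):
  rot[0] = abracadabraacknowled$
  rot[1] = bracadabraacknowled$a
  rot[2] = racadabraacknowled$ab
  rot[3] = acadabraacknowled$abr
  rot[4] = cadabraacknowled$abra
  rot[5] = adabraacknowled$abrac
  rot[6] = dabraacknowled$abraca
  rot[7] = abraacknowled$abracad
  rot[8] = braacknowled$abracada
  rot[9] = raacknowled$abracadab
  rot[10] = aacknowled$abracadabr
  rot[11] = acknowled$abracadabra
  rot[12] = cknowled$abracadabraa
  rot[13] = knowled$abracadabraac
  rot[14] = nowled$abracadabraack
  rot[15] = owled$abracadabraackn
  rot[16] = wled$abracadabraackno
  rot[17] = led$abracadabraacknow
  rot[18] = ed$abracadabraacknowl
  rot[19] = d$abracadabraacknowle
  rot[20] = $abracadabraacknowled
Sorted (with $ < everything):
  sorted[0] = $abracadabraacknowled  (last char: 'd')
  sorted[1] = aacknowled$abracadabr  (last char: 'r')
  sorted[2] = abraacknowled$abracad  (last char: 'd')
  sorted[3] = abracadabraacknowled$  (last char: '$')
  sorted[4] = acadabraacknowled$abr  (last char: 'r')
  sorted[5] = acknowled$abracadabra  (last char: 'a')
  sorted[6] = adabraacknowled$abrac  (last char: 'c')
  sorted[7] = braacknowled$abracada  (last char: 'a')
  sorted[8] = bracadabraacknowled$a  (last char: 'a')
  sorted[9] = cadabraacknowled$abra  (last char: 'a')
  sorted[10] = cknowled$abracadabraa  (last char: 'a')
  sorted[11] = d$abracadabraacknowle  (last char: 'e')
  sorted[12] = dabraacknowled$abraca  (last char: 'a')
  sorted[13] = ed$abracadabraacknowl  (last char: 'l')
  sorted[14] = knowled$abracadabraac  (last char: 'c')
  sorted[15] = led$abracadabraacknow  (last char: 'w')
  sorted[16] = nowled$abracadabraack  (last char: 'k')
  sorted[17] = owled$abracadabraackn  (last char: 'n')
  sorted[18] = raacknowled$abracadab  (last char: 'b')
  sorted[19] = racadabraacknowled$ab  (last char: 'b')
  sorted[20] = wled$abracadabraackno  (last char: 'o')
Last column: drd$racaaaaealcwknbbo
Original string S is at sorted index 3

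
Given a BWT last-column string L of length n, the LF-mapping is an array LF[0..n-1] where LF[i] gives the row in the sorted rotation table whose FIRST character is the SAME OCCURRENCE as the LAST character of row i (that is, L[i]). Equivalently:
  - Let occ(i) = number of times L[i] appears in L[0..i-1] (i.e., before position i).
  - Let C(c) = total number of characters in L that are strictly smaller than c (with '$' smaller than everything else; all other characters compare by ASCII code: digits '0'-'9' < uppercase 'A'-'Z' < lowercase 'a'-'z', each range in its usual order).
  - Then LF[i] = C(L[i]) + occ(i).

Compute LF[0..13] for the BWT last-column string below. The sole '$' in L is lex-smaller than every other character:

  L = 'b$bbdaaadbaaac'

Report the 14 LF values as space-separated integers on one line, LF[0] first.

Answer: 7 0 8 9 12 1 2 3 13 10 4 5 6 11

Derivation:
Char counts: '$':1, 'a':6, 'b':4, 'c':1, 'd':2
C (first-col start): C('$')=0, C('a')=1, C('b')=7, C('c')=11, C('d')=12
L[0]='b': occ=0, LF[0]=C('b')+0=7+0=7
L[1]='$': occ=0, LF[1]=C('$')+0=0+0=0
L[2]='b': occ=1, LF[2]=C('b')+1=7+1=8
L[3]='b': occ=2, LF[3]=C('b')+2=7+2=9
L[4]='d': occ=0, LF[4]=C('d')+0=12+0=12
L[5]='a': occ=0, LF[5]=C('a')+0=1+0=1
L[6]='a': occ=1, LF[6]=C('a')+1=1+1=2
L[7]='a': occ=2, LF[7]=C('a')+2=1+2=3
L[8]='d': occ=1, LF[8]=C('d')+1=12+1=13
L[9]='b': occ=3, LF[9]=C('b')+3=7+3=10
L[10]='a': occ=3, LF[10]=C('a')+3=1+3=4
L[11]='a': occ=4, LF[11]=C('a')+4=1+4=5
L[12]='a': occ=5, LF[12]=C('a')+5=1+5=6
L[13]='c': occ=0, LF[13]=C('c')+0=11+0=11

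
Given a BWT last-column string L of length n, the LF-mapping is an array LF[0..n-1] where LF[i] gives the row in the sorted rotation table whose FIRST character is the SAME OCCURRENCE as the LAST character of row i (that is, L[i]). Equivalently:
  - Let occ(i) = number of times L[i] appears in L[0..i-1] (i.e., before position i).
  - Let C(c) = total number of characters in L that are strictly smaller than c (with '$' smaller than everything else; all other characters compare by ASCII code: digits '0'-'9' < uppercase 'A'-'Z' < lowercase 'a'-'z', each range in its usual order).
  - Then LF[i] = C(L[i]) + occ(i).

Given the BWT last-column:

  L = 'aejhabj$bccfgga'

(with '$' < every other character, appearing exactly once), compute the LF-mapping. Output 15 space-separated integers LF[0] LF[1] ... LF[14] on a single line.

Answer: 1 8 13 12 2 4 14 0 5 6 7 9 10 11 3

Derivation:
Char counts: '$':1, 'a':3, 'b':2, 'c':2, 'e':1, 'f':1, 'g':2, 'h':1, 'j':2
C (first-col start): C('$')=0, C('a')=1, C('b')=4, C('c')=6, C('e')=8, C('f')=9, C('g')=10, C('h')=12, C('j')=13
L[0]='a': occ=0, LF[0]=C('a')+0=1+0=1
L[1]='e': occ=0, LF[1]=C('e')+0=8+0=8
L[2]='j': occ=0, LF[2]=C('j')+0=13+0=13
L[3]='h': occ=0, LF[3]=C('h')+0=12+0=12
L[4]='a': occ=1, LF[4]=C('a')+1=1+1=2
L[5]='b': occ=0, LF[5]=C('b')+0=4+0=4
L[6]='j': occ=1, LF[6]=C('j')+1=13+1=14
L[7]='$': occ=0, LF[7]=C('$')+0=0+0=0
L[8]='b': occ=1, LF[8]=C('b')+1=4+1=5
L[9]='c': occ=0, LF[9]=C('c')+0=6+0=6
L[10]='c': occ=1, LF[10]=C('c')+1=6+1=7
L[11]='f': occ=0, LF[11]=C('f')+0=9+0=9
L[12]='g': occ=0, LF[12]=C('g')+0=10+0=10
L[13]='g': occ=1, LF[13]=C('g')+1=10+1=11
L[14]='a': occ=2, LF[14]=C('a')+2=1+2=3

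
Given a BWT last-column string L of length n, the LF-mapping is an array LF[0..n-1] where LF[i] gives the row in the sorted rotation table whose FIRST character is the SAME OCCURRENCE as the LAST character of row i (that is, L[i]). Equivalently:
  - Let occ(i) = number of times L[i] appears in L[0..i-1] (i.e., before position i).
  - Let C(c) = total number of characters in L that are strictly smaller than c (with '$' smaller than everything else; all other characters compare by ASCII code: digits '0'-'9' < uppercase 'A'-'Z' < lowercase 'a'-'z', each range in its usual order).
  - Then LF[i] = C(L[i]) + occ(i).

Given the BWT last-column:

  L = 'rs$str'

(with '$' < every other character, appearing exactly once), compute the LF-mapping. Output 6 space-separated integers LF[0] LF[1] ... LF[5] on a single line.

Answer: 1 3 0 4 5 2

Derivation:
Char counts: '$':1, 'r':2, 's':2, 't':1
C (first-col start): C('$')=0, C('r')=1, C('s')=3, C('t')=5
L[0]='r': occ=0, LF[0]=C('r')+0=1+0=1
L[1]='s': occ=0, LF[1]=C('s')+0=3+0=3
L[2]='$': occ=0, LF[2]=C('$')+0=0+0=0
L[3]='s': occ=1, LF[3]=C('s')+1=3+1=4
L[4]='t': occ=0, LF[4]=C('t')+0=5+0=5
L[5]='r': occ=1, LF[5]=C('r')+1=1+1=2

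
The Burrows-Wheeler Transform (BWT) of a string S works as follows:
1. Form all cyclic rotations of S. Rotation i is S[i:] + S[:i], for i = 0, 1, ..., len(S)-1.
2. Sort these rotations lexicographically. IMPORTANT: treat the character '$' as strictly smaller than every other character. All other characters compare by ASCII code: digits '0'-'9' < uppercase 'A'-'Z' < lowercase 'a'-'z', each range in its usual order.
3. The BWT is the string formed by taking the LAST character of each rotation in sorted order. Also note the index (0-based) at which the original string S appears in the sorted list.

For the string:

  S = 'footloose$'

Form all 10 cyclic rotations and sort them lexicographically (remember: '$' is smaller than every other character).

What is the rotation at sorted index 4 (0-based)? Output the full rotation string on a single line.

All 10 rotations (rotation i = S[i:]+S[:i]):
  rot[0] = footloose$
  rot[1] = ootloose$f
  rot[2] = otloose$fo
  rot[3] = tloose$foo
  rot[4] = loose$foot
  rot[5] = oose$footl
  rot[6] = ose$footlo
  rot[7] = se$footloo
  rot[8] = e$footloos
  rot[9] = $footloose
Sorted (with $ < everything):
  sorted[0] = $footloose
  sorted[1] = e$footloos
  sorted[2] = footloose$
  sorted[3] = loose$foot
  sorted[4] = oose$footl
  sorted[5] = ootloose$f
  sorted[6] = ose$footlo
  sorted[7] = otloose$fo
  sorted[8] = se$footloo
  sorted[9] = tloose$foo
sorted[4] = oose$footl

Answer: oose$footl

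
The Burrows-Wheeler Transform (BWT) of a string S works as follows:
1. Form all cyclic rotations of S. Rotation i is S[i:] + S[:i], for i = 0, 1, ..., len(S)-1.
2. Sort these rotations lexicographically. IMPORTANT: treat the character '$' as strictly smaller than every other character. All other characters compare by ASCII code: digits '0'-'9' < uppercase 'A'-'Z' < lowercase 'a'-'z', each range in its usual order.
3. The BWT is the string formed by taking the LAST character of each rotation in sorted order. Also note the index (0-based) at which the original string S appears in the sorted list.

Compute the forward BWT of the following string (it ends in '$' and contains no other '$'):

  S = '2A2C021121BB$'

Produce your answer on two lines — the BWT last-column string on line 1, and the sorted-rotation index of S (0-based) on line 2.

All 13 rotations (rotation i = S[i:]+S[:i]):
  rot[0] = 2A2C021121BB$
  rot[1] = A2C021121BB$2
  rot[2] = 2C021121BB$2A
  rot[3] = C021121BB$2A2
  rot[4] = 021121BB$2A2C
  rot[5] = 21121BB$2A2C0
  rot[6] = 1121BB$2A2C02
  rot[7] = 121BB$2A2C021
  rot[8] = 21BB$2A2C0211
  rot[9] = 1BB$2A2C02112
  rot[10] = BB$2A2C021121
  rot[11] = B$2A2C021121B
  rot[12] = $2A2C021121BB
Sorted (with $ < everything):
  sorted[0] = $2A2C021121BB  (last char: 'B')
  sorted[1] = 021121BB$2A2C  (last char: 'C')
  sorted[2] = 1121BB$2A2C02  (last char: '2')
  sorted[3] = 121BB$2A2C021  (last char: '1')
  sorted[4] = 1BB$2A2C02112  (last char: '2')
  sorted[5] = 21121BB$2A2C0  (last char: '0')
  sorted[6] = 21BB$2A2C0211  (last char: '1')
  sorted[7] = 2A2C021121BB$  (last char: '$')
  sorted[8] = 2C021121BB$2A  (last char: 'A')
  sorted[9] = A2C021121BB$2  (last char: '2')
  sorted[10] = B$2A2C021121B  (last char: 'B')
  sorted[11] = BB$2A2C021121  (last char: '1')
  sorted[12] = C021121BB$2A2  (last char: '2')
Last column: BC21201$A2B12
Original string S is at sorted index 7

Answer: BC21201$A2B12
7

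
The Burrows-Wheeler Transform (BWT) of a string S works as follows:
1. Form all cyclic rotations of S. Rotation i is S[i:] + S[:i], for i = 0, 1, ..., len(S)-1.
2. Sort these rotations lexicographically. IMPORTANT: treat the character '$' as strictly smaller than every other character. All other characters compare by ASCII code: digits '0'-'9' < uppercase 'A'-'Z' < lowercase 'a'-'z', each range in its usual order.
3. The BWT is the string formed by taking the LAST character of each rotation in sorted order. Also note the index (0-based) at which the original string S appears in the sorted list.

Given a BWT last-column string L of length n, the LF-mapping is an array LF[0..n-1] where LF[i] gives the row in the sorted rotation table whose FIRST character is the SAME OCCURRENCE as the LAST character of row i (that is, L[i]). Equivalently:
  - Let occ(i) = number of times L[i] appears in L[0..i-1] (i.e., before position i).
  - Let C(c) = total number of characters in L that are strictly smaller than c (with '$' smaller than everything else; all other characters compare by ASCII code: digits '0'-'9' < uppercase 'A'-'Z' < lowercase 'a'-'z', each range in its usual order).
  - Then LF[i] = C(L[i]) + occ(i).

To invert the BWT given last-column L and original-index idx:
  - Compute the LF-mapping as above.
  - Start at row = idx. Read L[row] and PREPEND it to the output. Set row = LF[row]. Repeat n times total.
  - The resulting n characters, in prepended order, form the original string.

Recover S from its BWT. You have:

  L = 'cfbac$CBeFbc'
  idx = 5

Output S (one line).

Answer: bCbecaFcfBc$

Derivation:
LF mapping: 7 11 5 4 8 0 2 1 10 3 6 9
Walk LF starting at row 5, prepending L[row]:
  step 1: row=5, L[5]='$', prepend. Next row=LF[5]=0
  step 2: row=0, L[0]='c', prepend. Next row=LF[0]=7
  step 3: row=7, L[7]='B', prepend. Next row=LF[7]=1
  step 4: row=1, L[1]='f', prepend. Next row=LF[1]=11
  step 5: row=11, L[11]='c', prepend. Next row=LF[11]=9
  step 6: row=9, L[9]='F', prepend. Next row=LF[9]=3
  step 7: row=3, L[3]='a', prepend. Next row=LF[3]=4
  step 8: row=4, L[4]='c', prepend. Next row=LF[4]=8
  step 9: row=8, L[8]='e', prepend. Next row=LF[8]=10
  step 10: row=10, L[10]='b', prepend. Next row=LF[10]=6
  step 11: row=6, L[6]='C', prepend. Next row=LF[6]=2
  step 12: row=2, L[2]='b', prepend. Next row=LF[2]=5
Reversed output: bCbecaFcfBc$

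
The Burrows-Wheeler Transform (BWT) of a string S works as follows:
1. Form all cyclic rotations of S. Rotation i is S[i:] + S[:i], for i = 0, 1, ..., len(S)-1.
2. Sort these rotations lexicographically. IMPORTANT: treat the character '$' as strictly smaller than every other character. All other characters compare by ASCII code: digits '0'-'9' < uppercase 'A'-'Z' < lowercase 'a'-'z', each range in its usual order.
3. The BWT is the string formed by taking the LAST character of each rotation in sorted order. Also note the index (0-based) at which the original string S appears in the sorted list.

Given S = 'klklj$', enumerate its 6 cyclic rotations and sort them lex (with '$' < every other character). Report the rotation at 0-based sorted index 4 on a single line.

All 6 rotations (rotation i = S[i:]+S[:i]):
  rot[0] = klklj$
  rot[1] = lklj$k
  rot[2] = klj$kl
  rot[3] = lj$klk
  rot[4] = j$klkl
  rot[5] = $klklj
Sorted (with $ < everything):
  sorted[0] = $klklj
  sorted[1] = j$klkl
  sorted[2] = klj$kl
  sorted[3] = klklj$
  sorted[4] = lj$klk
  sorted[5] = lklj$k
sorted[4] = lj$klk

Answer: lj$klk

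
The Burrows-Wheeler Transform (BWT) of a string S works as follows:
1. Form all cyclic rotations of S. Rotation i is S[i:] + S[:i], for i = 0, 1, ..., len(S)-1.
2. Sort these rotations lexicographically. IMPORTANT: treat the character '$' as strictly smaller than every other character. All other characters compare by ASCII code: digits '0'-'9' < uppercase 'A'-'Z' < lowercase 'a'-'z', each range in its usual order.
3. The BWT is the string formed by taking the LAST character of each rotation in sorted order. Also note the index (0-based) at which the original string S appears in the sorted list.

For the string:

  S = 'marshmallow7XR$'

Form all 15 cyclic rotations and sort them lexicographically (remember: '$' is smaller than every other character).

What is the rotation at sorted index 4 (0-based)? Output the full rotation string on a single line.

All 15 rotations (rotation i = S[i:]+S[:i]):
  rot[0] = marshmallow7XR$
  rot[1] = arshmallow7XR$m
  rot[2] = rshmallow7XR$ma
  rot[3] = shmallow7XR$mar
  rot[4] = hmallow7XR$mars
  rot[5] = mallow7XR$marsh
  rot[6] = allow7XR$marshm
  rot[7] = llow7XR$marshma
  rot[8] = low7XR$marshmal
  rot[9] = ow7XR$marshmall
  rot[10] = w7XR$marshmallo
  rot[11] = 7XR$marshmallow
  rot[12] = XR$marshmallow7
  rot[13] = R$marshmallow7X
  rot[14] = $marshmallow7XR
Sorted (with $ < everything):
  sorted[0] = $marshmallow7XR
  sorted[1] = 7XR$marshmallow
  sorted[2] = R$marshmallow7X
  sorted[3] = XR$marshmallow7
  sorted[4] = allow7XR$marshm
  sorted[5] = arshmallow7XR$m
  sorted[6] = hmallow7XR$mars
  sorted[7] = llow7XR$marshma
  sorted[8] = low7XR$marshmal
  sorted[9] = mallow7XR$marsh
  sorted[10] = marshmallow7XR$
  sorted[11] = ow7XR$marshmall
  sorted[12] = rshmallow7XR$ma
  sorted[13] = shmallow7XR$mar
  sorted[14] = w7XR$marshmallo
sorted[4] = allow7XR$marshm

Answer: allow7XR$marshm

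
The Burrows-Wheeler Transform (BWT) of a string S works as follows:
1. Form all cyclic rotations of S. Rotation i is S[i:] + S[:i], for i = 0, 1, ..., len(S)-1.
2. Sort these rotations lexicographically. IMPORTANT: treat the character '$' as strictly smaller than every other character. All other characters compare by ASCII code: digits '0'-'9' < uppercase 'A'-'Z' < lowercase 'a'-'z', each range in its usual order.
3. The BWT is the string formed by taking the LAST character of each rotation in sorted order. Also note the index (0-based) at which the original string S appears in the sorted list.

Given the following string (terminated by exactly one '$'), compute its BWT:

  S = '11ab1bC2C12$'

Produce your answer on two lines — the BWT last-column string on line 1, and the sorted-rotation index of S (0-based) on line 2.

Answer: 2$C1b1C2b1a1
1

Derivation:
All 12 rotations (rotation i = S[i:]+S[:i]):
  rot[0] = 11ab1bC2C12$
  rot[1] = 1ab1bC2C12$1
  rot[2] = ab1bC2C12$11
  rot[3] = b1bC2C12$11a
  rot[4] = 1bC2C12$11ab
  rot[5] = bC2C12$11ab1
  rot[6] = C2C12$11ab1b
  rot[7] = 2C12$11ab1bC
  rot[8] = C12$11ab1bC2
  rot[9] = 12$11ab1bC2C
  rot[10] = 2$11ab1bC2C1
  rot[11] = $11ab1bC2C12
Sorted (with $ < everything):
  sorted[0] = $11ab1bC2C12  (last char: '2')
  sorted[1] = 11ab1bC2C12$  (last char: '$')
  sorted[2] = 12$11ab1bC2C  (last char: 'C')
  sorted[3] = 1ab1bC2C12$1  (last char: '1')
  sorted[4] = 1bC2C12$11ab  (last char: 'b')
  sorted[5] = 2$11ab1bC2C1  (last char: '1')
  sorted[6] = 2C12$11ab1bC  (last char: 'C')
  sorted[7] = C12$11ab1bC2  (last char: '2')
  sorted[8] = C2C12$11ab1b  (last char: 'b')
  sorted[9] = ab1bC2C12$11  (last char: '1')
  sorted[10] = b1bC2C12$11a  (last char: 'a')
  sorted[11] = bC2C12$11ab1  (last char: '1')
Last column: 2$C1b1C2b1a1
Original string S is at sorted index 1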